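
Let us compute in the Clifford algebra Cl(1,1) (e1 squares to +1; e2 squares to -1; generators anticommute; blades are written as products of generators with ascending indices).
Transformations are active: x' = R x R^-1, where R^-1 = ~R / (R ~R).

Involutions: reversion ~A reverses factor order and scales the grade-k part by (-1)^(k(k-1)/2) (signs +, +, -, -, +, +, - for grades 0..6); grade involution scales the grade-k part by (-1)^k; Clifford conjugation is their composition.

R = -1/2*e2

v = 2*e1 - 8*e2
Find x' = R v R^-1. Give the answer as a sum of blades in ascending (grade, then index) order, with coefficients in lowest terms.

~R = -1/2*e2, and R ~R = -1/4, so R^-1 = ~R / (-1/4).
R v = -4 + e1 e2
Answer: -2*e1 - 8*e2


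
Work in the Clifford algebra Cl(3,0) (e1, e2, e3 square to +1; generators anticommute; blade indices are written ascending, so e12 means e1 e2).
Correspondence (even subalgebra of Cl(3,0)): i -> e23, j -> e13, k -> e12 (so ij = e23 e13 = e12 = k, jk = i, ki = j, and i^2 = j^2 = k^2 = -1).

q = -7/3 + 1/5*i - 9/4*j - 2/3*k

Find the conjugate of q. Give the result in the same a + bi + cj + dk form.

In blades: q = -7/3 - 2/3*e12 - 9/4*e13 + 1/5*e23.
Quaternion conjugation is reversion on the even subalgebra: the scalar is fixed and every grade-2 blade flips sign, giving -7/3 + 2/3*e12 + 9/4*e13 - 1/5*e23; translating back:
Answer: -7/3 - 1/5*i + 9/4*j + 2/3*k


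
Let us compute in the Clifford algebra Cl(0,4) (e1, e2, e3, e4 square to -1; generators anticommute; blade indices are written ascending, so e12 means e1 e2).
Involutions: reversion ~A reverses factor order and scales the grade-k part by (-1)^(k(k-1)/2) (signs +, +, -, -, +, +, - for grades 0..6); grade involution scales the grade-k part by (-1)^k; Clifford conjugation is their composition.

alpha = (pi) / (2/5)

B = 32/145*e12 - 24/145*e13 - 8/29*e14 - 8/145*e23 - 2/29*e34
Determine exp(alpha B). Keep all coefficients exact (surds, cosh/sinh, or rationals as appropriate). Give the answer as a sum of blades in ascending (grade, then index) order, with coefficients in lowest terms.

B^2 term by term: the squares give (32/145)^2*(e12)^2 + (-24/145)^2*(e13)^2 + (-8/29)^2*(e14)^2 + (-8/145)^2*(e23)^2 + (-2/29)^2*(e34)^2 = 1024/21025*(-1) + 576/21025*(-1) + 64/841*(-1) + 64/21025*(-1) + 4/841*(-1) = -4/25 (each basis 2-blade squares to minus the product of its generators' squares); cross terms between blades sharing an index anticommute and cancel; the commuting (index-disjoint) pairs give grade-4 terms 2*c*c'*(blade product), which cancel blade by blade — e1234: -128/4205 + 128/4205 = 0 — confirming B is simple. So B^2 = -4/25.
B^2 = -4/25 — since the square is negative, the closed form is circular: l = 2/5, alpha*l = pi, so exp(alpha B) = cos(pi) + (sin(pi)/(2/5))*B = -1 + (0)*B.
Answer: -1


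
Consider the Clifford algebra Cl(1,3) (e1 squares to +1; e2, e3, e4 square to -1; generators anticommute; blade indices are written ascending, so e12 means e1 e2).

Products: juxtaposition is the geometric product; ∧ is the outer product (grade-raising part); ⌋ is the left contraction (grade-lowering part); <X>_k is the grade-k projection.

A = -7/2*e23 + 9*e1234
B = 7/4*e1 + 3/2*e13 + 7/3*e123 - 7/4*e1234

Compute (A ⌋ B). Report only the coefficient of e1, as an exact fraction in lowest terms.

step 1: 63/4 + 49/6*e1 - 49/8*e14
Answer: 49/6


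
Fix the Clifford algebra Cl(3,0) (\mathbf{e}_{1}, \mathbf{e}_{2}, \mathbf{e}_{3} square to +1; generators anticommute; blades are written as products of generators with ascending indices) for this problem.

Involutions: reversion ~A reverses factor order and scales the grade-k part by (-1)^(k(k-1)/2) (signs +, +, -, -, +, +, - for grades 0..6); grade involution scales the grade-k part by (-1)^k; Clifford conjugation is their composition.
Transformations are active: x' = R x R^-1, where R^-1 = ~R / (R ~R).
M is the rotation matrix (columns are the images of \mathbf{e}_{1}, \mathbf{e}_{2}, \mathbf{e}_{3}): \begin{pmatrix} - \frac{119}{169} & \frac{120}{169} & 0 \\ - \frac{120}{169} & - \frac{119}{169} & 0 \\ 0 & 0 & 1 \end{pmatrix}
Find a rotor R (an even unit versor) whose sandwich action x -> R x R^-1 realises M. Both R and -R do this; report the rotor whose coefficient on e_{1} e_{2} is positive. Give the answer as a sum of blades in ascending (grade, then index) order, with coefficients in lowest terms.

Method: write R = a + b12*e_{1} e_{2} + b13*e_{1} e_{3} + b23*e_{2} e_{3} with a^2 + b12^2 + b13^2 + b23^2 = 1 (so R^-1 = ~R). Expanding the columns R e_j ~R gives tr M = 4a^2 - 1 and, from the antisymmetric part, M21 - M12 = -4a*b12, M13 - M31 = 4a*b13, M32 - M23 = -4a*b23.
Here tr M = -\frac{69}{169}, so a^2 = (1 + tr M)/4 = \frac{25}{169} and a = ±\frac{5}{13}. Taking a = \frac{5}{13}: M21 - M12 = -\frac{240}{169}, M13 - M31 = 0, M32 - M23 = 0, giving b12 = \frac{12}{13}, b13 = 0, b23 = 0, i.e. R = \frac{5}{13} + \frac{12}{13} e_{1} e_{2}.
Its e_{1} e_{2} coefficient is already positive.
Answer: \frac{5}{13} + \frac{12}{13} e_{1} e_{2}. Key observation: the double cover Spin(3) -> SO(3) sends R and -R to the same matrix (trace -\frac{69}{169} here), so the stated sign of the e_{1} e_{2} coefficient is what selects one sheet.


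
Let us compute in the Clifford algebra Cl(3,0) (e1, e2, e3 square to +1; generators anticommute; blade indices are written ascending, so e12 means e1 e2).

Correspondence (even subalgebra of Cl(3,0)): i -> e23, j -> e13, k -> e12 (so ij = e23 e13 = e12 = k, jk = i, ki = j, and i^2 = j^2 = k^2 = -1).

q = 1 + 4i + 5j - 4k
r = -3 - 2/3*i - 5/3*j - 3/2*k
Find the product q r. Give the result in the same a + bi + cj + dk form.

In blades: q = 1 - 4*e12 + 5*e13 + 4*e23, r = -3 - 3/2*e12 - 5/3*e13 - 2/3*e23.
Distribute q over r term by term (generator squares from the signature, products reordered to ascending indices): (1)*r = -3 - 3/2*e12 - 5/3*e13 - 2/3*e23; (-4*e12)*r = -6 + 12*e12 + 8/3*e13 - 20/3*e23; (5*e13)*r = 25/3 + 10/3*e12 - 15*e13 - 15/2*e23; (4*e23)*r = 8/3 - 20/3*e12 + 6*e13 - 12*e23.
Sum: 2 + 43/6*e12 - 8*e13 - 161/6*e23; translating back through the correspondence:
Answer: 2 - 161/6*i - 8j + 43/6*k


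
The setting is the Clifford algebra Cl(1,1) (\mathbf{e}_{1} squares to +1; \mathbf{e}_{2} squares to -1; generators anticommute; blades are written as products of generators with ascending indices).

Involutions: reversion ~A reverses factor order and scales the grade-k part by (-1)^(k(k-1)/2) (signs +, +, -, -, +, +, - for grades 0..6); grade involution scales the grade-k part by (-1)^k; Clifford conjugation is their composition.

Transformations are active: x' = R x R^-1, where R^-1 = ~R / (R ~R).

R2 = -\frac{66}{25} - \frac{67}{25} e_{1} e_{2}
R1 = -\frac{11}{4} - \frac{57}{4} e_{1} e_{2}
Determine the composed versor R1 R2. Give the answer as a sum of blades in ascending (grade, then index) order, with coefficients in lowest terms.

Distribute over the terms of R1 (each basis-blade product reordered to ascending indices, repeated generators contracted through their squares):
(-\frac{11}{4}) R2 = \frac{363}{50} + \frac{737}{100} e_{1} e_{2}
(-\frac{57}{4} e_{1} e_{2}) R2 = \frac{3819}{100} + \frac{1881}{50} e_{1} e_{2}
Summing the partial products and collecting blades:
Answer: \frac{909}{20} + \frac{4499}{100} e_{1} e_{2}


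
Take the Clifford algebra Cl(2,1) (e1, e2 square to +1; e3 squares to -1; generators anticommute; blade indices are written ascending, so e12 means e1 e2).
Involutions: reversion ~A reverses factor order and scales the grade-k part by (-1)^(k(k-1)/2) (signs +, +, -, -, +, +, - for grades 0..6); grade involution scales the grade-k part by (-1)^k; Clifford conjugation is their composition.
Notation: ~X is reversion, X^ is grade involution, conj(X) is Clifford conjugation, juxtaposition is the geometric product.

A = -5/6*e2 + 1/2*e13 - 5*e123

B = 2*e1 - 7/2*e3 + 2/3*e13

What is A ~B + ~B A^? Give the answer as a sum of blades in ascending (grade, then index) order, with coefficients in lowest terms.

first term: -1/3 + 7/4*e1 - 10/3*e2 - e3 - 95/6*e12 - 85/12*e23 - 5/9*e123
second term: -1/3 - 7/4*e1 + 10/3*e2 + e3 + 115/6*e12 + 155/12*e23 + 5/9*e123
Answer: -2/3 + 10/3*e12 + 35/6*e23


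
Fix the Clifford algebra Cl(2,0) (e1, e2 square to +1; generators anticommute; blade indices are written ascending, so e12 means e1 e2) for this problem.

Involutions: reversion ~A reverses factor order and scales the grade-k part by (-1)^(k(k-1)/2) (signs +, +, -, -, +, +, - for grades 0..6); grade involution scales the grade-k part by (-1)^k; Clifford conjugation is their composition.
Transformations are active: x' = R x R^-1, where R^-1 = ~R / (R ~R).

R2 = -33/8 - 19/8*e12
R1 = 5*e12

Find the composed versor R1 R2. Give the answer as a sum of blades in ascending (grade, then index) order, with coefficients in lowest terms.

Distribute over the terms of R1 (each basis-blade product reordered to ascending indices, repeated generators contracted through their squares):
(5*e12) R2 = 95/8 - 165/8*e12
Answer: 95/8 - 165/8*e12


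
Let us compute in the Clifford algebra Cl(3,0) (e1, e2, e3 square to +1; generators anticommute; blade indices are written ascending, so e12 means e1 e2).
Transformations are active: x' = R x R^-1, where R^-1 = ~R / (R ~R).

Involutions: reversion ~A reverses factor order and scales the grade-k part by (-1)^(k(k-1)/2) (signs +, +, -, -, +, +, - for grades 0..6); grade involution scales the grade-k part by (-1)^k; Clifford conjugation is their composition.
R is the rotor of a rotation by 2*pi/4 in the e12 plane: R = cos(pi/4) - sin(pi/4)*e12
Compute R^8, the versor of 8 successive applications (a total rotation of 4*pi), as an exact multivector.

The rotor phase is half the rotation angle and phases add under composition, so 8 steps in the e12 plane accumulate phase 8*(pi/4) = 2*pi: R^8 = cos(2*pi) - sin(2*pi)*e12.
cos(2*pi) = 1 and sin(2*pi) = 0, so R^8 = 1. The total rotation 4*pi is 2 full turns, so every vector returns to itself, yet the rotor is +1, back on the identity sheet (an even number of 2*pi turns).
Answer: 1


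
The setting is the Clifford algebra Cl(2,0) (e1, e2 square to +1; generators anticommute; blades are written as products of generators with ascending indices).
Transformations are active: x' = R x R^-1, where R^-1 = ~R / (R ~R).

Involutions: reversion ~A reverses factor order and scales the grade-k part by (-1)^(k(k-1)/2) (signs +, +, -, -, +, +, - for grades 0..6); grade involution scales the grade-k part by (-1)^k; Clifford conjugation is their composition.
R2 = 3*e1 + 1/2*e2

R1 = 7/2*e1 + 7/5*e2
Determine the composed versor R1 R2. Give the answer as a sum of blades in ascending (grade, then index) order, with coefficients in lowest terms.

Distribute over the terms of R1 (each basis-blade product reordered to ascending indices, repeated generators contracted through their squares):
(7/2*e1) R2 = 21/2 + 7/4*e1 e2
(7/5*e2) R2 = 7/10 - 21/5*e1 e2
Summing the partial products and collecting blades:
Answer: 56/5 - 49/20*e1 e2


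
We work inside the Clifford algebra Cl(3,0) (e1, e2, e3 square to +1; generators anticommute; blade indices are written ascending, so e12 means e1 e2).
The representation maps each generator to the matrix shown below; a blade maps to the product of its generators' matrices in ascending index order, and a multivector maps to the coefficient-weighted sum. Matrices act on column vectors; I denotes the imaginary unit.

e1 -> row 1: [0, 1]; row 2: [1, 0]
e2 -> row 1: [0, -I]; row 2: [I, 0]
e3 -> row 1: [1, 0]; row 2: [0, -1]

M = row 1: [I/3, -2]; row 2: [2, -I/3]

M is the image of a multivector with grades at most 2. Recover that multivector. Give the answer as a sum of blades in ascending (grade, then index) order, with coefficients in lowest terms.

Method: 1, rho(e1), rho(e2), rho(e3) form a trace-orthogonal basis of the 2x2 complex matrices (tr(X Y) = 2 if X = Y, else 0), so M = m0*1 + m1*rho(e1) + m2*rho(e2) + m3*rho(e3) with m0 = tr(M)/2 = 0, m1 = tr(M rho(e1))/2 = 0, m2 = tr(M rho(e2))/2 = -2*I, m3 = tr(M rho(e3))/2 = I/3.
Multiplying table entries, the bivector images are rho(e12) = I*rho(e3), rho(e13) = -I*rho(e2), rho(e23) = I*rho(e1); with real blade coefficients the real parts of m0..m3 are the coefficients of 1, e1, e2, e3 and the imaginary parts give the bivectors (e23: Im m1, e13: -Im m2, e12: Im m3).
Answer: 1/3*e12 + 2*e13


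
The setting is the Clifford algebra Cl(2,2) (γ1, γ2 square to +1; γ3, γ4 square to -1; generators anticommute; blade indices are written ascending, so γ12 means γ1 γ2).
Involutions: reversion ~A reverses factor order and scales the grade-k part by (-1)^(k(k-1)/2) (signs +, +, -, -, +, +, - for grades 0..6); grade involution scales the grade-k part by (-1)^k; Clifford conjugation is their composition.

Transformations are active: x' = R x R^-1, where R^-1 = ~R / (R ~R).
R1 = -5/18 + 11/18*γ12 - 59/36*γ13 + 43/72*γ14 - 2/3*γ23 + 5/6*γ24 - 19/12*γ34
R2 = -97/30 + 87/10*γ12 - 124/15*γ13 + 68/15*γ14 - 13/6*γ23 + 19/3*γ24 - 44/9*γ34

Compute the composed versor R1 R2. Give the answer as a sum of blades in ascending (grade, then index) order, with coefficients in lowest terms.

Distribute over the grade parts of R1 (each basis-blade product reordered to ascending indices, repeated generators contracted through their squares):
<R1>_0 (= -5/18) R2 = 97/108 - 29/12*γ12 + 62/27*γ13 - 34/27*γ14 + 65/108*γ23 - 95/54*γ24 + 110/81*γ34
<R1>_2 (= 11/18*γ12 - 59/36*γ13 + 43/72*γ14 - 2/3*γ23 + 5/6*γ24 - 19/12*γ34) R2 = 5357/540 - 2123/540*γ12 + 45467/3240*γ13 - 1517/6480*γ14 - 79/72*γ23 - 211/2160*γ24 + 10831/1080*γ34 - 24691/6480*γ1234
Summing the partial products and collecting blades:
Answer: 2921/270 - 857/135*γ12 + 52907/3240*γ13 - 9677/6480*γ14 - 107/216*γ23 - 1337/720*γ24 + 36893/3240*γ34 - 24691/6480*γ1234


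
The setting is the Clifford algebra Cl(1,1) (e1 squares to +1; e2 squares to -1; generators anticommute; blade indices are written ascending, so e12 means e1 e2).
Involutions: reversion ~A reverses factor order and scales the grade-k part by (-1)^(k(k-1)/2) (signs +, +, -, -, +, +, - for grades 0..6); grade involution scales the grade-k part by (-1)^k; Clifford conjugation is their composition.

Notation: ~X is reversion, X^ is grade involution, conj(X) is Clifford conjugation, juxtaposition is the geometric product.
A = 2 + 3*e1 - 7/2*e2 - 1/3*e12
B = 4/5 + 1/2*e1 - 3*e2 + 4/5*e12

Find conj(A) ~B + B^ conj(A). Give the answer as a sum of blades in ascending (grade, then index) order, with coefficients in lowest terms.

first term: 31/3 - 16/5*e1 - 29/30*e2 + 71/12*e12
second term: -107/15 - 26/5*e1 + 331/30*e2 + 547/60*e12
Answer: 16/5 - 42/5*e1 + 151/15*e2 + 451/30*e12


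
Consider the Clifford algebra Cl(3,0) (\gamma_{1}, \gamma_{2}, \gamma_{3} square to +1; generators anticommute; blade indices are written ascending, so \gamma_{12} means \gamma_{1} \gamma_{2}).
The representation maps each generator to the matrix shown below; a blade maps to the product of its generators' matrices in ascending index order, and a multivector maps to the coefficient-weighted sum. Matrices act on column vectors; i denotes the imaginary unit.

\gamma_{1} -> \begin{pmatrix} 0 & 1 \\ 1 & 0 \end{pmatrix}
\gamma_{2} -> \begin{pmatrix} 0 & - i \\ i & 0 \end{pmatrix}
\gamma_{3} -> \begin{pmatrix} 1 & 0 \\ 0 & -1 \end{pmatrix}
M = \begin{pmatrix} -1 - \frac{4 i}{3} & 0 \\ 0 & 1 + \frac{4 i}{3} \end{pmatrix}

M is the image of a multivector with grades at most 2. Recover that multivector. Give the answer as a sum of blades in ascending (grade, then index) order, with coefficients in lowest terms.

Method: 1, rho(\gamma_{1}), rho(\gamma_{2}), rho(\gamma_{3}) form a trace-orthogonal basis of the 2x2 complex matrices (tr(X Y) = 2 if X = Y, else 0), so M = m0*1 + m1*rho(\gamma_{1}) + m2*rho(\gamma_{2}) + m3*rho(\gamma_{3}) with m0 = tr(M)/2 = 0, m1 = tr(M rho(\gamma_{1}))/2 = 0, m2 = tr(M rho(\gamma_{2}))/2 = 0, m3 = tr(M rho(\gamma_{3}))/2 = -1 - \frac{4 i}{3}.
Multiplying table entries, the bivector images are rho(\gamma_{12}) = i*rho(\gamma_{3}), rho(\gamma_{13}) = -i*rho(\gamma_{2}), rho(\gamma_{23}) = i*rho(\gamma_{1}); with real blade coefficients the real parts of m0..m3 are the coefficients of 1, \gamma_{1}, \gamma_{2}, \gamma_{3} and the imaginary parts give the bivectors (\gamma_{23}: Im m1, \gamma_{13}: -Im m2, \gamma_{12}: Im m3).
Answer: -\gamma_{3} - \frac{4}{3} \gamma_{12}


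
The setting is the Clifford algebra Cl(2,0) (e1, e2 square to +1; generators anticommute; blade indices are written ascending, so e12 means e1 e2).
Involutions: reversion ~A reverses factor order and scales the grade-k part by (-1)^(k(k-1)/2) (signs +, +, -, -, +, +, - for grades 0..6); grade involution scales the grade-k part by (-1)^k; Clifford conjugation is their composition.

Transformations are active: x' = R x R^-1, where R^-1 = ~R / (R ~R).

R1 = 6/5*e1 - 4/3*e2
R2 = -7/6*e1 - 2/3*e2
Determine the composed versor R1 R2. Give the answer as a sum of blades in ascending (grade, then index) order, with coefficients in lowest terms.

Distribute over the terms of R1 (each basis-blade product reordered to ascending indices, repeated generators contracted through their squares):
(6/5*e1) R2 = -7/5 - 4/5*e12
(-4/3*e2) R2 = 8/9 - 14/9*e12
Summing the partial products and collecting blades:
Answer: -23/45 - 106/45*e12


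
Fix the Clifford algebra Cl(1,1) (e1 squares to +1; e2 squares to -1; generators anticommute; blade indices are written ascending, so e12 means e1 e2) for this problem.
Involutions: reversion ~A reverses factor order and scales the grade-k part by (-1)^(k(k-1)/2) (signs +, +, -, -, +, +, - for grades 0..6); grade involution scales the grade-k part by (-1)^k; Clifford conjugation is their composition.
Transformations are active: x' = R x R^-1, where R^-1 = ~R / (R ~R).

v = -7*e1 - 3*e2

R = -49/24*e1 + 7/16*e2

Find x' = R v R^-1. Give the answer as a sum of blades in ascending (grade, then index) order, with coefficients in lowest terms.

~R = -49/24*e1 + 7/16*e2, and R ~R = 9163/2304, so R^-1 = ~R / (9163/2304).
R v = 749/48 + 147/16*e12
Answer: -1687/187*e1 + 1203/187*e2


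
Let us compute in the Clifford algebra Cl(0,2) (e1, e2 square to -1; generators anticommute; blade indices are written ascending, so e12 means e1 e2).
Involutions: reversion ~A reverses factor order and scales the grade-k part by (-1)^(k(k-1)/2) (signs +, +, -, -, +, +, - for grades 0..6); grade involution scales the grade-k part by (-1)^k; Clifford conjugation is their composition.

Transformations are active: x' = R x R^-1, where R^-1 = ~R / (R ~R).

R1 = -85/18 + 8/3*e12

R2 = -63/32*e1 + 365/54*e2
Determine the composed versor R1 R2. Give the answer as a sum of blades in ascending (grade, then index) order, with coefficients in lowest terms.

Distribute over the terms of R1 (each basis-blade product reordered to ascending indices, repeated generators contracted through their squares):
(-85/18) R2 = 595/64*e1 - 31025/972*e2
(8/3*e12) R2 = -1460/81*e1 - 21/4*e2
Summing the partial products and collecting blades:
Answer: -45245/5184*e1 - 9032/243*e2


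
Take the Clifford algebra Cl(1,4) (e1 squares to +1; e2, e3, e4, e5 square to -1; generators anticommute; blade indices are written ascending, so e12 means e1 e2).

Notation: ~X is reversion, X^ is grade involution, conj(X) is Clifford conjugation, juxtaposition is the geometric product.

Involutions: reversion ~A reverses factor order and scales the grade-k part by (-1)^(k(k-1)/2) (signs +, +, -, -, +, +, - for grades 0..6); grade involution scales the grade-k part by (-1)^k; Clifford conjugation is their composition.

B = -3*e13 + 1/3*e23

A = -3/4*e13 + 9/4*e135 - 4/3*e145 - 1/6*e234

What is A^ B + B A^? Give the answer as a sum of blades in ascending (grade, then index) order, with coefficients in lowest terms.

first term: 9/4 - 1/18*e4 + 27/4*e5 - 1/4*e12 + 1/2*e124 - 3/4*e125 - 4*e345 + 4/9*e12345
second term: 9/4 - 1/18*e4 + 27/4*e5 + 1/4*e12 - 1/2*e124 + 3/4*e125 + 4*e345 + 4/9*e12345
Answer: 9/2 - 1/9*e4 + 27/2*e5 + 8/9*e12345


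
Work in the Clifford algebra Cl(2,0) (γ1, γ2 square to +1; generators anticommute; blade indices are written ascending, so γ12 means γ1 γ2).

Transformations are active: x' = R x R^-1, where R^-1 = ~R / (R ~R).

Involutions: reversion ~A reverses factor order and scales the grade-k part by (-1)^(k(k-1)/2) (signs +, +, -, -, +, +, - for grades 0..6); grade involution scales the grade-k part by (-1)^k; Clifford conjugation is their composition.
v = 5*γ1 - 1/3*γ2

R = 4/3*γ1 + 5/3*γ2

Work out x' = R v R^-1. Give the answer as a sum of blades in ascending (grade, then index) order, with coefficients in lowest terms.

~R = 4/3*γ1 + 5/3*γ2, and R ~R = 41/9, so R^-1 = ~R / (41/9).
R v = 55/9 - 79/9*γ12
Answer: -175/123*γ1 + 197/41*γ2


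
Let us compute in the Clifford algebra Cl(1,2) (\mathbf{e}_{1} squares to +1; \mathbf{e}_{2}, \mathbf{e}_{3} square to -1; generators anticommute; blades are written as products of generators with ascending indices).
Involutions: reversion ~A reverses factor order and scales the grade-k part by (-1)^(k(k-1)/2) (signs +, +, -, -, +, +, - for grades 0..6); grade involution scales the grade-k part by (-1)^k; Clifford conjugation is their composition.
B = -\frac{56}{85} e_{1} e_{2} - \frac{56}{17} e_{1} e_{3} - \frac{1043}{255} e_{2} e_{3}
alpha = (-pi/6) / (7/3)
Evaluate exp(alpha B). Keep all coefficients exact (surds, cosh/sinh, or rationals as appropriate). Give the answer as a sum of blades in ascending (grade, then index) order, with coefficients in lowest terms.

B^2 term by term: the squares give (-\frac{56}{85})^2*(e_{1} e_{2})^2 + (-\frac{56}{17})^2*(e_{1} e_{3})^2 + (-\frac{1043}{255})^2*(e_{2} e_{3})^2 = \frac{3136}{7225}*(+1) + \frac{3136}{289}*(+1) + \frac{1087849}{65025}*(-1) = -\frac{49}{9} (each basis 2-blade squares to minus the product of its generators' squares); cross terms between blades sharing an index anticommute and cancel. So B^2 = -\frac{49}{9}.
B^2 = -\frac{49}{9} — circular case — the even/odd split gives cos and sin: l = \frac{7}{3}, alpha*l = - \frac{\pi}{6}, so exp(alpha B) = cos(- \frac{\pi}{6}) + (sin(- \frac{\pi}{6})/(\frac{7}{3}))*B = \frac{\sqrt{3}}{2} + (- \frac{3}{14})*B.
Answer: \frac{\sqrt{3}}{2} + \frac{12}{85} e_{1} e_{2} + \frac{12}{17} e_{1} e_{3} + \frac{149}{170} e_{2} e_{3}


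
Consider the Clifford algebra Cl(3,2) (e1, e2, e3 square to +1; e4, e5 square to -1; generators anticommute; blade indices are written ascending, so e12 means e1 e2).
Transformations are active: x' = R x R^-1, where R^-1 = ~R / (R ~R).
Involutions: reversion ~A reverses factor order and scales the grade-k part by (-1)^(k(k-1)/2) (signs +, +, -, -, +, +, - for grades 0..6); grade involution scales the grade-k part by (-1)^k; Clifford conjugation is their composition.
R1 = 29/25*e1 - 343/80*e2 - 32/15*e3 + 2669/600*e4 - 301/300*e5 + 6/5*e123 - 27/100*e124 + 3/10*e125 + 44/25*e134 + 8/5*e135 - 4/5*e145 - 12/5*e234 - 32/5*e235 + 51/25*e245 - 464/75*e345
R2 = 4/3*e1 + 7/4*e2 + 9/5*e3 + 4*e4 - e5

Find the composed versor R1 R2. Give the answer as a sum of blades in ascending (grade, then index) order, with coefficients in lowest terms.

Distribute over the terms of R2 (each basis-blade product reordered to ascending indices, repeated generators contracted through their squares):
R1 (4/3*e1) = 116/75 + 343/60*e12 + 128/45*e13 - 2669/450*e14 + 301/225*e15 + 8/5*e23 - 9/25*e24 + 2/5*e25 + 176/75*e34 + 32/15*e35 - 16/15*e45 + 16/5*e1234 + 128/15*e1235 - 68/25*e1245 + 1856/225*e1345
R1 (7/4*e2) = -2401/320 + 203/100*e12 - 21/10*e13 + 189/400*e14 - 21/40*e15 + 56/15*e23 - 18683/2400*e24 + 2107/1200*e25 - 21/5*e34 - 56/5*e35 + 357/100*e45 + 77/25*e1234 + 14/5*e1235 - 7/5*e1245 + 812/75*e2345
R1 (9/5*e3) = -96/25 + 54/25*e12 + 261/125*e13 - 396/125*e14 - 72/25*e15 - 3087/400*e23 + 108/25*e24 + 288/25*e25 - 8007/1000*e34 + 903/500*e35 - 1392/125*e45 + 243/500*e1234 - 27/50*e1235 - 36/25*e1345 + 459/125*e2345
R1 (4*e4) = -2669/150 + 27/25*e12 - 176/25*e13 + 116/25*e14 - 16/5*e15 + 48/5*e23 - 343/20*e24 + 204/25*e25 - 128/15*e34 - 1856/75*e35 + 301/75*e45 + 24/5*e1234 - 6/5*e1245 - 32/5*e1345 + 128/5*e2345
R1 (-e5) = -301/300 + 3/10*e12 + 8/5*e13 - 4/5*e14 - 29/25*e15 - 32/5*e23 + 51/25*e24 + 343/80*e25 - 464/75*e34 + 32/15*e35 - 2669/600*e45 - 6/5*e1235 + 27/100*e1245 - 44/25*e1345 + 12/5*e2345
Summing the partial products and collecting blades:
Answer: -45749/1600 + 1693/150*e12 - 5867/2250*e13 - 86159/18000*e14 - 11569/1800*e15 + 979/1200*e23 - 45443/2400*e24 + 7837/300*e25 - 73741/3000*e34 - 14937/500*e35 - 27203/3000*e45 + 5783/500*e1234 + 1439/150*e1235 - 101/20*e1245 - 304/225*e1345 + 15937/375*e2345


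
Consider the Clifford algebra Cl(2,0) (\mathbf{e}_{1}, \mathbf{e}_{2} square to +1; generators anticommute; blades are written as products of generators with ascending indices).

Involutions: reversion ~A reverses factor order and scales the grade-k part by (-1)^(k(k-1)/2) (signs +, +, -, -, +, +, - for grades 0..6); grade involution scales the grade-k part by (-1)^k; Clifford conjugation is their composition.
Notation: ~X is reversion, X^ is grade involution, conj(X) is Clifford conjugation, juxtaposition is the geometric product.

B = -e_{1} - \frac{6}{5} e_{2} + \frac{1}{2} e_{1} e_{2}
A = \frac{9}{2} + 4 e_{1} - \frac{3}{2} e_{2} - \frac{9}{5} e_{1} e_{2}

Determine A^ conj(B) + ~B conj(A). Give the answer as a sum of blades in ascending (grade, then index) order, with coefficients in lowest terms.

first term: -\frac{31}{10} + \frac{309}{100} e_{1} + \frac{46}{5} e_{2} - \frac{171}{20} e_{1} e_{2}
second term: \frac{31}{10} - \frac{309}{100} e_{1} - \frac{46}{5} e_{2} - \frac{171}{20} e_{1} e_{2}
Answer: -\frac{171}{10} e_{1} e_{2}


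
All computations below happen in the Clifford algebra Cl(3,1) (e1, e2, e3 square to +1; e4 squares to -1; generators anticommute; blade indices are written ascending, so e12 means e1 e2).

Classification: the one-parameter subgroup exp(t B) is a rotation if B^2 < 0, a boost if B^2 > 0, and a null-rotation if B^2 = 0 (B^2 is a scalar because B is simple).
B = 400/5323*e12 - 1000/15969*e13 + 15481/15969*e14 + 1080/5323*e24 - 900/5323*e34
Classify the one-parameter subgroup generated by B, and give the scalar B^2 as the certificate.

B^2 term by term: the squares give (400/5323)^2*(e12)^2 + (-1000/15969)^2*(e13)^2 + (15481/15969)^2*(e14)^2 + (1080/5323)^2*(e24)^2 + (-900/5323)^2*(e34)^2 = 160000/28334329*(-1) + 1000000/255008961*(-1) + 239661361/255008961*(+1) + 1166400/28334329*(+1) + 810000/28334329*(+1) = 1 (each basis 2-blade squares to minus the product of its generators' squares); cross terms between blades sharing an index anticommute and cancel; the commuting (index-disjoint) pairs give grade-4 terms 2*c*c'*(blade product), which cancel blade by blade — e1234: -720000/28334329 + 720000/28334329 = 0 — confirming B is simple. So B^2 = 1.
Answer: boost, certificate B^2 = 1. One invariant decides it: the square 1 survives every conjugation, and its sign is exactly the classification.


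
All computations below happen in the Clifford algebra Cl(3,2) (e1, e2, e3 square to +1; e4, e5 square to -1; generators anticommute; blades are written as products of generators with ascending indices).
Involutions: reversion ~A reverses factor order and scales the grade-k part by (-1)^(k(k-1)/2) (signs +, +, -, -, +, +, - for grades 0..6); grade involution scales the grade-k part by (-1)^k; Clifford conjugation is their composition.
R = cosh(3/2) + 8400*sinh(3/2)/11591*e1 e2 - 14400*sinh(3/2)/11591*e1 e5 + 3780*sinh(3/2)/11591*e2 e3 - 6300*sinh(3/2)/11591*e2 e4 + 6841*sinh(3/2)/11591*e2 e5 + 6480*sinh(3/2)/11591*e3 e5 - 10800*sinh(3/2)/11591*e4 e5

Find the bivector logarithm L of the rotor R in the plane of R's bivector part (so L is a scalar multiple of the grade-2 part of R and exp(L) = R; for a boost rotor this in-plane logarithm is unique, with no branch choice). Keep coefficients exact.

The scalar part of R is cosh(3/2), which fixes the rapidity magnitude through cosh (cosh is even, so it cannot fix the sign — the bivector part carries that); dividing the bivector part by sinh of the rapidity gives the plane, and L = rapidity * plane, where the joint sign ambiguity of (rapidity, plane) cancels in the product.
Concretely: cosh(rapidity) = cosh(3/2) gives rapidity = ±3/2, and since rapidity/sinh(rapidity) is even the sign is immaterial: L = (rapidity/sinh(rapidity)) * <R>_2 = (3/(2*sinh(3/2))) * <R>_2.
Answer: 12600/11591*e1 e2 - 21600/11591*e1 e5 + 5670/11591*e2 e3 - 9450/11591*e2 e4 + 20523/23182*e2 e5 + 9720/11591*e3 e5 - 16200/11591*e4 e5


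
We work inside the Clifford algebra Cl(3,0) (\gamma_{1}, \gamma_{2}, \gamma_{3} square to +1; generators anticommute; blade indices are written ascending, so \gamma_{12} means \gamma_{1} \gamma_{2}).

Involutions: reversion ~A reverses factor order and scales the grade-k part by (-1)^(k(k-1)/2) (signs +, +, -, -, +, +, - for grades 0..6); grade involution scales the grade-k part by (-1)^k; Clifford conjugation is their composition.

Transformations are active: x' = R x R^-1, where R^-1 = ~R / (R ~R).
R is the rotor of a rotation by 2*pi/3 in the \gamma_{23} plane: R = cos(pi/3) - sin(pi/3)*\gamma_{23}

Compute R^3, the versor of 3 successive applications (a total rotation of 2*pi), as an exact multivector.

Because a rotor carries half the rotation angle, composing 3 copies of this \gamma_{23}-plane rotor multiplies the phase: 3*(pi/3) = \pi, hence R^3 = cos(\pi) - sin(\pi)*\gamma_{23}.
cos(\pi) = -1 and sin(\pi) = 0, so R^3 = -1. The total rotation 2*pi is 1 full turn, so every vector returns to itself, yet the rotor is -1, on the OTHER sheet of the double cover (an odd number of 2*pi turns).
Answer: -1


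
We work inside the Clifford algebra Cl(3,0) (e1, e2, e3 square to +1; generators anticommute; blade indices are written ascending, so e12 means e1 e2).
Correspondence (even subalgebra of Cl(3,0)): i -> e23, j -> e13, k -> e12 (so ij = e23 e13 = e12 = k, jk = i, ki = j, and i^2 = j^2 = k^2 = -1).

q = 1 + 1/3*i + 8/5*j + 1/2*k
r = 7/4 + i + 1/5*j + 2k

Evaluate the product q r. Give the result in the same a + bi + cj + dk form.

In blades: q = 1 + 1/2*e12 + 8/5*e13 + 1/3*e23, r = 7/4 + 2*e12 + 1/5*e13 + e23.
Distribute q over r term by term (generator squares from the signature, products reordered to ascending indices): (1)*r = 7/4 + 2*e12 + 1/5*e13 + e23; (1/2*e12)*r = -1 + 7/8*e12 + 1/2*e13 - 1/10*e23; (8/5*e13)*r = -8/25 - 8/5*e12 + 14/5*e13 + 16/5*e23; (1/3*e23)*r = -1/3 + 1/15*e12 - 2/3*e13 + 7/12*e23.
Sum: 29/300 + 161/120*e12 + 17/6*e13 + 281/60*e23; translating back through the correspondence:
Answer: 29/300 + 281/60*i + 17/6*j + 161/120*k


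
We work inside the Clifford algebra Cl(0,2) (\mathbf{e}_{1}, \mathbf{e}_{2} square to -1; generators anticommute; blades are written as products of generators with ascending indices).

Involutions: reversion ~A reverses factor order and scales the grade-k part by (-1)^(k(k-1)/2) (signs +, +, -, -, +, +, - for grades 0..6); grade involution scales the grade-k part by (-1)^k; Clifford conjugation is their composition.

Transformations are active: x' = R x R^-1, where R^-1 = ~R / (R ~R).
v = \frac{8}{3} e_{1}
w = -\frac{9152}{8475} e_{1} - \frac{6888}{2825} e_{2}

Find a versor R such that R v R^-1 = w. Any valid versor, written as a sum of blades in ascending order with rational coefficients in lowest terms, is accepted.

R = v + w = \frac{13448}{8475} e_{1} - \frac{6888}{2825} e_{2} works: the equal norms (-\frac{64}{9}) guarantee its sandwich swaps v into w.
Answer: \frac{13448}{8475} e_{1} - \frac{6888}{2825} e_{2}


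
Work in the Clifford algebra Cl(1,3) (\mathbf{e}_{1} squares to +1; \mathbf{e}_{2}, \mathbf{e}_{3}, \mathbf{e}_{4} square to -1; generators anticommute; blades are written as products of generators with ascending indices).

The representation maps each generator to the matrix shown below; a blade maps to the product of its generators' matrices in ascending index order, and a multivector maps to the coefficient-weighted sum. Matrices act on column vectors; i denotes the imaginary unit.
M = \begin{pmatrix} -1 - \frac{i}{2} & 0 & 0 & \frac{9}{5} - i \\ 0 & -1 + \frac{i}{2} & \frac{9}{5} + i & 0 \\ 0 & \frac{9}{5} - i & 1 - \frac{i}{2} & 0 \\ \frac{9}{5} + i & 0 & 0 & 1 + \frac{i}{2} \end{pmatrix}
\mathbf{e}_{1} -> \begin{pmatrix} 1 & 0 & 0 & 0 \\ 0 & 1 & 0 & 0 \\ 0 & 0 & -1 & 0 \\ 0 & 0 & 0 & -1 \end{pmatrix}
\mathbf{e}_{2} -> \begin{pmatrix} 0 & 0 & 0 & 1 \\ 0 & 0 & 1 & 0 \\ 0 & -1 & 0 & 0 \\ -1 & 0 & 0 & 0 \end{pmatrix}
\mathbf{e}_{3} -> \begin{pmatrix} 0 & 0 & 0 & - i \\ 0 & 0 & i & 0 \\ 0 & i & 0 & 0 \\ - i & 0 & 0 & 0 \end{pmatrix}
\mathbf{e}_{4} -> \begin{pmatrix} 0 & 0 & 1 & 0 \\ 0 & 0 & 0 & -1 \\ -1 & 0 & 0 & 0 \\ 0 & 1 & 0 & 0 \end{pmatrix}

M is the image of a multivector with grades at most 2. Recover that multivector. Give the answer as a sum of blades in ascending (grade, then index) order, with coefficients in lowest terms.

Method: the blade images are trace-orthogonal — tr(rho(e_A) rho(e_B)^-1) = 4 if A = B and 0 otherwise — and rho(e_A)^-1 = (e_A)^2 * rho(e_A) with (e_A)^2 = +1 or -1, so the coefficient of e_A in the preimage is (e_A)^2 * tr(M rho(e_A))/4.
Nonzero projections over blades of grade <= 2: e_{1}: (e_{1})^2 = +1, tr(M rho(e_{1})) = -4, coefficient -1; e_{1} e_{2}: (e_{1} e_{2})^2 = +1, tr(M rho(e_{1} e_{2})) = \frac{36}{5}, coefficient \frac{9}{5}; e_{1} e_{3}: (e_{1} e_{3})^2 = +1, tr(M rho(e_{1} e_{3})) = 4, coefficient 1; e_{2} e_{3}: (e_{2} e_{3})^2 = -1, tr(M rho(e_{2} e_{3})) = -2, coefficient \frac{1}{2}. Every other blade of grade <= 2 projects to 0.
Answer: -e_{1} + \frac{9}{5} e_{1} e_{2} + e_{1} e_{3} + \frac{1}{2} e_{2} e_{3}


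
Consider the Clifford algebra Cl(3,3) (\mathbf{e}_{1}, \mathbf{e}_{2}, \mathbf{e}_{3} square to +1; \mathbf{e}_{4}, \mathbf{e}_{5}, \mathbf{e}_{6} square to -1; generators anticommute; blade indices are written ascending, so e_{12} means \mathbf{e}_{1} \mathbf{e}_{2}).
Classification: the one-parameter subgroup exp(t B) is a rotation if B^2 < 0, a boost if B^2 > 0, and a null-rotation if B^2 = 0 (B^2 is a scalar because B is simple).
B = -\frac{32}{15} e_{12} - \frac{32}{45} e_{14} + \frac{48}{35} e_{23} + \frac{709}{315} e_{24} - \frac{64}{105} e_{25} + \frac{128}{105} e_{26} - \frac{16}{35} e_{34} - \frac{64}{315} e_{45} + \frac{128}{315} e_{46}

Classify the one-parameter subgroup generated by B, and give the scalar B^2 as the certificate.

B^2 term by term: the squares give (-\frac{32}{15})^2*(e_{12})^2 + (-\frac{32}{45})^2*(e_{14})^2 + (\frac{48}{35})^2*(e_{23})^2 + (\frac{709}{315})^2*(e_{24})^2 + (-\frac{64}{105})^2*(e_{25})^2 + (\frac{128}{105})^2*(e_{26})^2 + (-\frac{16}{35})^2*(e_{34})^2 + (-\frac{64}{315})^2*(e_{45})^2 + (\frac{128}{315})^2*(e_{46})^2 = \frac{1024}{225}*(-1) + \frac{1024}{2025}*(+1) + \frac{2304}{1225}*(-1) + \frac{502681}{99225}*(+1) + \frac{4096}{11025}*(+1) + \frac{16384}{11025}*(+1) + \frac{256}{1225}*(+1) + \frac{4096}{99225}*(-1) + \frac{16384}{99225}*(-1) = 1 (each basis 2-blade squares to minus the product of its generators' squares); cross terms between blades sharing an index anticommute and cancel; the commuting (index-disjoint) pairs give grade-4 terms 2*c*c'*(blade product), which cancel blade by blade — e_{1234}: \frac{1024}{525} - \frac{1024}{525} = 0; e_{1245}: \frac{4096}{4725} - \frac{4096}{4725} = 0; e_{1246}: -\frac{8192}{4725} + \frac{8192}{4725} = 0; e_{2345}: -\frac{2048}{3675} + \frac{2048}{3675} = 0; e_{2346}: \frac{4096}{3675} - \frac{4096}{3675} = 0; e_{2456}: \frac{16384}{33075} - \frac{16384}{33075} = 0 — confirming B is simple. So B^2 = 1.
Answer: boost, certificate B^2 = 1. The invariant at work: B^2 = 1 is unchanged by conjugation, hence its sign classifies the subgroup whatever basis B is written in.


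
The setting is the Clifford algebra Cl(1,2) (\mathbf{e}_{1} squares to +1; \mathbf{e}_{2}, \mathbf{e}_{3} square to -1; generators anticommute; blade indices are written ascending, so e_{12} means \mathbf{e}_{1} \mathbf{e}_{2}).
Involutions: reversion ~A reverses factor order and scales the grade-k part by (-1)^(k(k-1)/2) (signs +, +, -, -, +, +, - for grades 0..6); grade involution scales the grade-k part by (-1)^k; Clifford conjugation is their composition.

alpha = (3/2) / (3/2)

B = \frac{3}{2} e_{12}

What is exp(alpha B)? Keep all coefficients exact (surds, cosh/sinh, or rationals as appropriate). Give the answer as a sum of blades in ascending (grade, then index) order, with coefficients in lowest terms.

B^2 = (\frac{3}{2})^2*(e_{12})^2 = \frac{9}{4}*(+1) = \frac{9}{4} (a basis 2-blade squares to minus the product of its generators' squares).
B^2 = \frac{9}{4} — the series telescopes hyperbolically here: l = \frac{3}{2}, alpha*l = \frac{3}{2}, so exp(alpha B) = cosh(\frac{3}{2}) + (sinh(\frac{3}{2})/(\frac{3}{2}))*B = \cosh{\left(\frac{3}{2} \right)} + (\frac{2 \sinh{\left(\frac{3}{2} \right)}}{3})*B.
Answer: \cosh{\left(\frac{3}{2} \right)} + \sinh{\left(\frac{3}{2} \right)} e_{12}


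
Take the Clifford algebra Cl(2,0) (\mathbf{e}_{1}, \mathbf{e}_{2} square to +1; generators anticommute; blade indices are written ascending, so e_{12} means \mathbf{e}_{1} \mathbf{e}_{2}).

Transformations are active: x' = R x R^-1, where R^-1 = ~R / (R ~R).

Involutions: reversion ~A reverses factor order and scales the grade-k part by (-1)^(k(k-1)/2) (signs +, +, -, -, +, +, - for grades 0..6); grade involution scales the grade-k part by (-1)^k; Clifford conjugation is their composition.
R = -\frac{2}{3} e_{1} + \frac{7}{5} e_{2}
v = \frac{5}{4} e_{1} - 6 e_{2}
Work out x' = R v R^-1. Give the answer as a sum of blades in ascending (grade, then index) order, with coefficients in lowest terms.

~R = -\frac{2}{3} e_{1} + \frac{7}{5} e_{2}, and R ~R = \frac{541}{225}, so R^-1 = ~R / (\frac{541}{225}).
R v = -\frac{277}{30} + \frac{9}{4} e_{12}
Answer: \frac{8375}{2164} e_{1} - \frac{2571}{541} e_{2}


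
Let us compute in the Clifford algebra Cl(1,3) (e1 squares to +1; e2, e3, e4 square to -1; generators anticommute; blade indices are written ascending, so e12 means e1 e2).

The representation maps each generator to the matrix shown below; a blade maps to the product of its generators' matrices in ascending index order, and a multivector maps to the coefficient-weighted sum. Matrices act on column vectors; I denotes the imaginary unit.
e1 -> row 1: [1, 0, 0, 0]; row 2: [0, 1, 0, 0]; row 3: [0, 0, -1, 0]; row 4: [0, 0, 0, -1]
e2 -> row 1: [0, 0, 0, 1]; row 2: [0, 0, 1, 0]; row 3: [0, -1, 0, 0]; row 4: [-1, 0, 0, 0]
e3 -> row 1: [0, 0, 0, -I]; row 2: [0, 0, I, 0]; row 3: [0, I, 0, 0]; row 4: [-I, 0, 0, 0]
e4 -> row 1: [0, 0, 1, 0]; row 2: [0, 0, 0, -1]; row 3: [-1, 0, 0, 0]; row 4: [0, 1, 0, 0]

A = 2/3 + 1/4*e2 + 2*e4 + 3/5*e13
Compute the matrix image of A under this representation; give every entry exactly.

Bivector images (products of the table entries): rho(e13) = rho(e1)rho(e3) = row 1: [0, 0, 0, -I]; row 2: [0, 0, I, 0]; row 3: [0, -I, 0, 0]; row 4: [I, 0, 0, 0].
M = (2/3)*1 + (1/4)*rho(e2) + (2)*rho(e4) + (3/5)*rho(e13), summed entrywise (1 is the identity matrix):
Answer: row 1: [2/3, 0, 2, 1/4 - 3*I/5]; row 2: [0, 2/3, 1/4 + 3*I/5, -2]; row 3: [-2, -1/4 - 3*I/5, 2/3, 0]; row 4: [-1/4 + 3*I/5, 2, 0, 2/3]


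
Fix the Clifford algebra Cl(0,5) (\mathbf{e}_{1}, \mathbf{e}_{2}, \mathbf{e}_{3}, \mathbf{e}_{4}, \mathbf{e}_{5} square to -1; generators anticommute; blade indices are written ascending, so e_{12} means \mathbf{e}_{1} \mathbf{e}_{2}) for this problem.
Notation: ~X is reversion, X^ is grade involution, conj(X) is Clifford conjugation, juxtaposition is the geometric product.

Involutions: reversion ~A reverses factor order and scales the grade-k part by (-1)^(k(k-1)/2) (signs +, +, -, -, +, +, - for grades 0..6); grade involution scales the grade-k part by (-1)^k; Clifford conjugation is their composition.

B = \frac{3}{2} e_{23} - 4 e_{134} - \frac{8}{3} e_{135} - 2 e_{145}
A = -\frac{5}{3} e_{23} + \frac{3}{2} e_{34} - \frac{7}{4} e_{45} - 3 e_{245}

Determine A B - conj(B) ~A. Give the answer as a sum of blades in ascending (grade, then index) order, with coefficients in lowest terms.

first term: \frac{5}{2} + \frac{5}{2} e_{1} + 6 e_{12} + \frac{9}{4} e_{24} - \frac{20}{3} e_{124} - \frac{40}{9} e_{125} - \frac{14}{3} e_{134} + 10 e_{135} - 4 e_{145} + \frac{9}{2} e_{345} + 8 e_{1234} - 12 e_{1235} - \frac{21}{8} e_{2345} + \frac{10}{3} e_{12345}
second term: \frac{5}{2} - \frac{5}{2} e_{1} + 6 e_{12} - \frac{9}{4} e_{24} - \frac{20}{3} e_{124} - \frac{40}{9} e_{125} - \frac{14}{3} e_{134} + 10 e_{135} - 4 e_{145} - \frac{9}{2} e_{345} - 8 e_{1234} + 12 e_{1235} - \frac{21}{8} e_{2345} - \frac{10}{3} e_{12345}
Answer: 5 e_{1} + \frac{9}{2} e_{24} + 9 e_{345} + 16 e_{1234} - 24 e_{1235} + \frac{20}{3} e_{12345}
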